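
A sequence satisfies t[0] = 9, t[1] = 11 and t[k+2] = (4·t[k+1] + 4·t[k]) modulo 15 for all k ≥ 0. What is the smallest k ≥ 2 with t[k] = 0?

8

Computing terms: t[0] = 9,  t[1] = 11,  t[2] = 5,  t[3] = 4,  t[4] = 6,  t[5] = 10,  t[6] = 4,  t[7] = 11,  t[8] = 0,  t[9] = 14,  t[10] = 11,  t[11] = 10,  t[12] = 9,  t[13] = 1,  t[14] = 10,  t[15] = 14,  t[16] = 6,  t[17] = 5,  t[18] = 14,  t[19] = 1,  t[20] = 0,  t[21] = 4,  t[22] = 1,  t[23] = 5,  t[24] = 9,  t[25] = 11.
The sequence repeats with period 24.
The value 0 first appears (with k ≥ 2) at t[8].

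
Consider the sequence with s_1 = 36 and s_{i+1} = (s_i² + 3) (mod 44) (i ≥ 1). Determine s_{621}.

Computing terms: s_1 = 36, s_2 = 23, s_3 = 4, s_4 = 19, s_5 = 12, s_6 = 15, s_7 = 8, s_8 = 23.
Since s_8 = s_2 = 23, the sequence is eventually periodic: after a pre-period of length 1 it cycles with period 6.
For i ≥ 2, s_i depends only on (i - 2) mod 6. (621 - 2) mod 6 = 1, so s_{621} = s_3 = 4.

4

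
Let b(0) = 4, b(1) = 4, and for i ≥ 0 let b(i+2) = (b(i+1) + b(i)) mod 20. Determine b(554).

0

We have b(0) = 4,  b(1) = 4,  b(2) = 8,  b(3) = 12,  b(4) = 0,  b(5) = 12,  b(6) = 12,  b(7) = 4,  b(8) = 16,  b(9) = 0,  b(10) = 16,  b(11) = 16,  b(12) = 12,  b(13) = 8,  b(14) = 0,  b(15) = 8,  b(16) = 8,  b(17) = 16,  b(18) = 4,  b(19) = 0,  b(20) = 4,  b(21) = 4.
Since (b(20), b(21)) = (b(0), b(1)) = (4, 4) (two consecutive terms determine the rest), the sequence is periodic with period 20.
(554 - 0) mod 20 = 14, so b(554) = b(14) = 0.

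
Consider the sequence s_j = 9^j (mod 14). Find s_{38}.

Listing terms: s_0 = 1; s_1 = 9; s_2 = 11; s_3 = 1.
Since s_3 = s_0 = 1, the sequence is periodic with period 3.
(38 - 0) mod 3 = 2, so s_{38} = s_2 = 11.

11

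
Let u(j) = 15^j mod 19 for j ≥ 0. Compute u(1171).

15

Listing terms: u(0) = 1,  u(1) = 15,  u(2) = 16,  u(3) = 12,  u(4) = 9,  u(5) = 2,  u(6) = 11,  u(7) = 13,  u(8) = 5,  u(9) = 18,  u(10) = 4,  u(11) = 3,  u(12) = 7,  u(13) = 10,  u(14) = 17,  u(15) = 8,  u(16) = 6,  u(17) = 14,  u(18) = 1.
Since u(18) = u(0) = 1, the sequence is periodic with period 18.
So u(1171) = u(0 + ((1171-0) mod 18)) = u(1) = 15.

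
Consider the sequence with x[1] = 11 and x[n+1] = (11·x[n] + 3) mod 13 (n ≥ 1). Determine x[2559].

2

We have x[1] = 11, x[2] = 7, x[3] = 2, x[4] = 12, x[5] = 5, x[6] = 6, x[7] = 4, x[8] = 8, x[9] = 0, x[10] = 3, x[11] = 10, x[12] = 9, x[13] = 11.
Since x[13] = x[1] = 11, the sequence is periodic with period 12.
(2559 - 1) mod 12 = 2, so x[2559] = x[3] = 2.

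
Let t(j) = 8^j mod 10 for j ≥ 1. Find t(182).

t(1) = 8; t(2) = 4; t(3) = 2; t(4) = 6; t(5) = 8.
The sequence repeats with period 4.
(182 - 1) mod 4 = 1, so t(182) = t(2) = 4.

4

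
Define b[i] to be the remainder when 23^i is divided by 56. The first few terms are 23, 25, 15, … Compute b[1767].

15

We have b[1] = 23, b[2] = 25, b[3] = 15, b[4] = 9, b[5] = 39, b[6] = 1, b[7] = 23.
The sequence repeats with period 6.
So b[1767] = b[1 + ((1767-1) mod 6)] = b[3] = 15.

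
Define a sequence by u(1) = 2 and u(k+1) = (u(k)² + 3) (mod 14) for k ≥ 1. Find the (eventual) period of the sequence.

u(1) = 2, u(2) = 7, u(3) = 10, u(4) = 5, u(5) = 0, u(6) = 3, u(7) = 12, u(8) = 7.
Since u(8) = u(2) = 7, the sequence is eventually periodic: after a pre-period of length 1 it cycles with period 6.

6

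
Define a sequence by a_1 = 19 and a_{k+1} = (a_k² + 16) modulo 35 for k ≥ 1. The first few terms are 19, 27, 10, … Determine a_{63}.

We have a_1 = 19,  a_2 = 27,  a_3 = 10,  a_4 = 11,  a_5 = 32,  a_6 = 25,  a_7 = 11.
Since a_7 = a_4 = 11, the sequence is eventually periodic: after a pre-period of length 3 it cycles with period 3.
For k ≥ 4, a_k depends only on (k - 4) mod 3. (63 - 4) mod 3 = 2, so a_{63} = a_6 = 25.

25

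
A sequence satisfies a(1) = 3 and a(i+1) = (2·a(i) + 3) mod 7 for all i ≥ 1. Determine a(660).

0

a(1) = 3,  a(2) = 2,  a(3) = 0,  a(4) = 3.
Since a(4) = a(1) = 3, the sequence is periodic with period 3.
(660 - 1) mod 3 = 2, so a(660) = a(3) = 0.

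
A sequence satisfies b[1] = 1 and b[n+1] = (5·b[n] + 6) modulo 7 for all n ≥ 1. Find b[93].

We have b[1] = 1,  b[2] = 4,  b[3] = 5,  b[4] = 3,  b[5] = 0,  b[6] = 6,  b[7] = 1.
Since b[7] = b[1] = 1, the sequence is periodic with period 6.
(93 - 1) mod 6 = 2, so b[93] = b[3] = 5.

5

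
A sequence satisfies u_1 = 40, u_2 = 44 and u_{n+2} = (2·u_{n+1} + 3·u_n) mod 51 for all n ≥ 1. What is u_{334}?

29

Listing terms: u_1 = 40,  u_2 = 44,  u_3 = 4,  u_4 = 38,  u_5 = 37,  u_6 = 35,  u_7 = 28,  u_8 = 8,  u_9 = 49,  u_{10} = 20,  u_{11} = 34,  u_{12} = 26,  u_{13} = 1,  u_{14} = 29,  u_{15} = 10,  u_{16} = 5,  u_{17} = 40,  u_{18} = 44.
Since (u_{17}, u_{18}) = (u_1, u_2) = (40, 44) (two consecutive terms determine the rest), the sequence is periodic with period 16.
So u_{334} = u_{1 + ((334-1) mod 16)} = u_{14} = 29.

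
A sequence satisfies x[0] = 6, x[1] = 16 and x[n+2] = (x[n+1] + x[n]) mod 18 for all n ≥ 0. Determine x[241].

x[0] = 6; x[1] = 16; x[2] = 4; x[3] = 2; x[4] = 6; x[5] = 8; x[6] = 14; x[7] = 4; x[8] = 0; x[9] = 4; x[10] = 4; x[11] = 8; x[12] = 12; x[13] = 2; x[14] = 14; x[15] = 16; x[16] = 12; x[17] = 10; x[18] = 4; x[19] = 14; x[20] = 0; x[21] = 14; x[22] = 14; x[23] = 10; x[24] = 6; x[25] = 16.
The sequence repeats with period 24.
So x[241] = x[0 + ((241-0) mod 24)] = x[1] = 16.

16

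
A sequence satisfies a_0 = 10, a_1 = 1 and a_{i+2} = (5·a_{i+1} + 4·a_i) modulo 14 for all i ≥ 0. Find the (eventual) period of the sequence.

48

We have a_0 = 10,  a_1 = 1,  a_2 = 3,  a_3 = 5,  a_4 = 9,  a_5 = 9,  a_6 = 11,  a_7 = 7,  a_8 = 9,  a_9 = 3,  a_{10} = 9,  a_{11} = 1,  a_{12} = 13,  a_{13} = 13,  a_{14} = 5,  a_{15} = 7,  a_{16} = 13,  a_{17} = 9,  a_{18} = 13,  a_{19} = 3,  a_{20} = 11,  a_{21} = 11,  a_{22} = 1,  a_{23} = 7,  a_{24} = 11,  a_{25} = 13,  a_{26} = 11,  a_{27} = 9,  a_{28} = 5,  a_{29} = 5,  a_{30} = 3,  a_{31} = 7,  a_{32} = 5,  a_{33} = 11,  a_{34} = 5,  a_{35} = 13,  a_{36} = 1,  a_{37} = 1,  a_{38} = 9,  a_{39} = 7,  a_{40} = 1,  a_{41} = 5,  a_{42} = 1,  a_{43} = 11,  a_{44} = 3,  a_{45} = 3,  a_{46} = 13,  a_{47} = 7,  a_{48} = 3,  a_{49} = 1,  a_{50} = 3.
Since (a_{49}, a_{50}) = (a_1, a_2) = (1, 3) (two consecutive terms determine the rest), the sequence is eventually periodic: after a pre-period of length 1 it cycles with period 48.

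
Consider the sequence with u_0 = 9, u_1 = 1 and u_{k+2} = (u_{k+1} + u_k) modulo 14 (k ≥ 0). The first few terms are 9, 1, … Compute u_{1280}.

Computing terms: u_0 = 9,  u_1 = 1,  u_2 = 10,  u_3 = 11,  u_4 = 7,  u_5 = 4,  u_6 = 11,  u_7 = 1,  u_8 = 12,  u_9 = 13,  u_{10} = 11,  u_{11} = 10,  u_{12} = 7,  u_{13} = 3,  u_{14} = 10,  u_{15} = 13,  u_{16} = 9,  u_{17} = 8,  u_{18} = 3,  u_{19} = 11,  u_{20} = 0,  u_{21} = 11,  u_{22} = 11,  u_{23} = 8,  u_{24} = 5,  u_{25} = 13,  u_{26} = 4,  u_{27} = 3,  u_{28} = 7,  u_{29} = 10,  u_{30} = 3,  u_{31} = 13,  u_{32} = 2,  u_{33} = 1,  u_{34} = 3,  u_{35} = 4,  u_{36} = 7,  u_{37} = 11,  u_{38} = 4,  u_{39} = 1,  u_{40} = 5,  u_{41} = 6,  u_{42} = 11,  u_{43} = 3,  u_{44} = 0,  u_{45} = 3,  u_{46} = 3,  u_{47} = 6,  u_{48} = 9,  u_{49} = 1.
The sequence repeats with period 48.
So u_{1280} = u_{0 + ((1280-0) mod 48)} = u_{32} = 2.

2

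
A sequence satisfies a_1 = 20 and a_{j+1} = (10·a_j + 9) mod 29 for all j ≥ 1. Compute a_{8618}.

a_1 = 20,  a_2 = 6,  a_3 = 11,  a_4 = 3,  a_5 = 10,  a_6 = 22,  a_7 = 26,  a_8 = 8,  a_9 = 2,  a_{10} = 0,  a_{11} = 9,  a_{12} = 12,  a_{13} = 13,  a_{14} = 23,  a_{15} = 7,  a_{16} = 21,  a_{17} = 16,  a_{18} = 24,  a_{19} = 17,  a_{20} = 5,  a_{21} = 1,  a_{22} = 19,  a_{23} = 25,  a_{24} = 27,  a_{25} = 18,  a_{26} = 15,  a_{27} = 14,  a_{28} = 4,  a_{29} = 20.
The sequence repeats with period 28.
So a_{8618} = a_{1 + ((8618-1) mod 28)} = a_{22} = 19.

19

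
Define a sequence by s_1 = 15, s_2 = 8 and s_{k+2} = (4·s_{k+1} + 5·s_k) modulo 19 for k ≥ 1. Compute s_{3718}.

18

Computing terms: s_1 = 15; s_2 = 8; s_3 = 12; s_4 = 12; s_5 = 13; s_6 = 17; s_7 = 0; s_8 = 9; s_9 = 17; s_{10} = 18; s_{11} = 5; s_{12} = 15; s_{13} = 9; s_{14} = 16; s_{15} = 14; s_{16} = 3; s_{17} = 6; s_{18} = 1; s_{19} = 15; s_{20} = 8.
The sequence repeats with period 18.
So s_{3718} = s_{1 + ((3718-1) mod 18)} = s_{10} = 18.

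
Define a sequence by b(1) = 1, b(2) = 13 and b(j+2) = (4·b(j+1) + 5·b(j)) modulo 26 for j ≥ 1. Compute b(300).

7

Listing terms: b(1) = 1; b(2) = 13; b(3) = 5; b(4) = 7; b(5) = 1; b(6) = 13.
Since (b(5), b(6)) = (b(1), b(2)) = (1, 13) (two consecutive terms determine the rest), the sequence is periodic with period 4.
So b(300) = b(1 + ((300-1) mod 4)) = b(4) = 7.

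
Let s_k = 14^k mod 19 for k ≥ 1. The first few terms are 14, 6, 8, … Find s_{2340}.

Listing terms: s_1 = 14, s_2 = 6, s_3 = 8, s_4 = 17, s_5 = 10, s_6 = 7, s_7 = 3, s_8 = 4, s_9 = 18, s_{10} = 5, s_{11} = 13, s_{12} = 11, s_{13} = 2, s_{14} = 9, s_{15} = 12, s_{16} = 16, s_{17} = 15, s_{18} = 1, s_{19} = 14.
Since s_{19} = s_1 = 14, the sequence is periodic with period 18.
So s_{2340} = s_{1 + ((2340-1) mod 18)} = s_{18} = 1.

1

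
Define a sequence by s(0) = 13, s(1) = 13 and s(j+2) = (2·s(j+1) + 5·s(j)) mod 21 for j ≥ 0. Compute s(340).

4

s(0) = 13, s(1) = 13, s(2) = 7, s(3) = 16, s(4) = 4, s(5) = 4, s(6) = 7, s(7) = 13, s(8) = 19, s(9) = 19, s(10) = 7, s(11) = 4, s(12) = 1, s(13) = 1, s(14) = 7, s(15) = 19, s(16) = 10, s(17) = 10, s(18) = 7, s(19) = 1, s(20) = 16, s(21) = 16, s(22) = 7, s(23) = 10, s(24) = 13, s(25) = 13.
Since (s(24), s(25)) = (s(0), s(1)) = (13, 13) (two consecutive terms determine the rest), the sequence is periodic with period 24.
So s(340) = s(0 + ((340-0) mod 24)) = s(4) = 4.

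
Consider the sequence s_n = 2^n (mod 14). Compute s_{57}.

We have s_0 = 1,  s_1 = 2,  s_2 = 4,  s_3 = 8,  s_4 = 2.
Since s_4 = s_1 = 2, the sequence is eventually periodic: after a pre-period of length 1 it cycles with period 3.
For n ≥ 1, s_n depends only on (n - 1) mod 3. (57 - 1) mod 3 = 2, so s_{57} = s_3 = 8.

8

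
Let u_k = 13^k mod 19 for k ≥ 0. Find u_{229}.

Listing terms: u_0 = 1, u_1 = 13, u_2 = 17, u_3 = 12, u_4 = 4, u_5 = 14, u_6 = 11, u_7 = 10, u_8 = 16, u_9 = 18, u_{10} = 6, u_{11} = 2, u_{12} = 7, u_{13} = 15, u_{14} = 5, u_{15} = 8, u_{16} = 9, u_{17} = 3, u_{18} = 1.
Since u_{18} = u_0 = 1, the sequence is periodic with period 18.
So u_{229} = u_{0 + ((229-0) mod 18)} = u_{13} = 15.

15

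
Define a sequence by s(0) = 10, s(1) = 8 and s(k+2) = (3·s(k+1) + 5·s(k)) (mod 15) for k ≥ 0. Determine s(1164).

1

s(0) = 10; s(1) = 8; s(2) = 14; s(3) = 7; s(4) = 1; s(5) = 8; s(6) = 14.
Since (s(5), s(6)) = (s(1), s(2)) = (8, 14) (two consecutive terms determine the rest), the sequence is eventually periodic: after a pre-period of length 1 it cycles with period 4.
For k ≥ 1, s(k) depends only on (k - 1) mod 4. (1164 - 1) mod 4 = 3, so s(1164) = s(4) = 1.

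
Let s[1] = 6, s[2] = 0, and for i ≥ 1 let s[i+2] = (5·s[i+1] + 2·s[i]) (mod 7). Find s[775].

3

Computing terms: s[1] = 6,  s[2] = 0,  s[3] = 5,  s[4] = 4,  s[5] = 2,  s[6] = 4,  s[7] = 3,  s[8] = 2,  s[9] = 2,  s[10] = 0,  s[11] = 4,  s[12] = 6,  s[13] = 3,  s[14] = 6,  s[15] = 1,  s[16] = 3,  s[17] = 3,  s[18] = 0,  s[19] = 6,  s[20] = 2,  s[21] = 1,  s[22] = 2,  s[23] = 5,  s[24] = 1,  s[25] = 1,  s[26] = 0,  s[27] = 2,  s[28] = 3,  s[29] = 5,  s[30] = 3,  s[31] = 4,  s[32] = 5,  s[33] = 5,  s[34] = 0,  s[35] = 3,  s[36] = 1,  s[37] = 4,  s[38] = 1,  s[39] = 6,  s[40] = 4,  s[41] = 4,  s[42] = 0,  s[43] = 1,  s[44] = 5,  s[45] = 6,  s[46] = 5,  s[47] = 2,  s[48] = 6,  s[49] = 6,  s[50] = 0.
Since (s[49], s[50]) = (s[1], s[2]) = (6, 0) (two consecutive terms determine the rest), the sequence is periodic with period 48.
(775 - 1) mod 48 = 6, so s[775] = s[7] = 3.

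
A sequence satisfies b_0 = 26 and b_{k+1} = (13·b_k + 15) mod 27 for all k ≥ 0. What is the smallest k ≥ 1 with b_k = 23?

We have b_0 = 26, b_1 = 2, b_2 = 14, b_3 = 8, b_4 = 11, b_5 = 23, b_6 = 17, b_7 = 20, b_8 = 5, b_9 = 26.
Since b_9 = b_0 = 26, the sequence is periodic with period 9.
The value 23 first appears (with k ≥ 1) at b_5.

5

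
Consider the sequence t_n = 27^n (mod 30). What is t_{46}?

9

We have t_1 = 27; t_2 = 9; t_3 = 3; t_4 = 21; t_5 = 27.
Since t_5 = t_1 = 27, the sequence is periodic with period 4.
(46 - 1) mod 4 = 1, so t_{46} = t_2 = 9.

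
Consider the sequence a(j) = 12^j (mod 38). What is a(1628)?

30

Computing terms: a(0) = 1; a(1) = 12; a(2) = 30; a(3) = 18; a(4) = 26; a(5) = 8; a(6) = 20; a(7) = 12.
Since a(7) = a(1) = 12, the sequence is eventually periodic: after a pre-period of length 1 it cycles with period 6.
For j ≥ 1, a(j) depends only on (j - 1) mod 6. (1628 - 1) mod 6 = 1, so a(1628) = a(2) = 30.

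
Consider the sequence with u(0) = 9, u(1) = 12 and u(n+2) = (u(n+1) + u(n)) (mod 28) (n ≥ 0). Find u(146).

21

u(0) = 9; u(1) = 12; u(2) = 21; u(3) = 5; u(4) = 26; u(5) = 3; u(6) = 1; u(7) = 4; u(8) = 5; u(9) = 9; u(10) = 14; u(11) = 23; u(12) = 9; u(13) = 4; u(14) = 13; u(15) = 17; u(16) = 2; u(17) = 19; u(18) = 21; u(19) = 12; u(20) = 5; u(21) = 17; u(22) = 22; u(23) = 11; u(24) = 5; u(25) = 16; u(26) = 21; u(27) = 9; u(28) = 2; u(29) = 11; u(30) = 13; u(31) = 24; u(32) = 9; u(33) = 5; u(34) = 14; u(35) = 19; u(36) = 5; u(37) = 24; u(38) = 1; u(39) = 25; u(40) = 26; u(41) = 23; u(42) = 21; u(43) = 16; u(44) = 9; u(45) = 25; u(46) = 6; u(47) = 3; u(48) = 9; u(49) = 12.
Since (u(48), u(49)) = (u(0), u(1)) = (9, 12) (two consecutive terms determine the rest), the sequence is periodic with period 48.
So u(146) = u(0 + ((146-0) mod 48)) = u(2) = 21.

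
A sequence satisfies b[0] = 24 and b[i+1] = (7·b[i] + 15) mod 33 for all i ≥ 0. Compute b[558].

27

We have b[0] = 24,  b[1] = 18,  b[2] = 9,  b[3] = 12,  b[4] = 0,  b[5] = 15,  b[6] = 21,  b[7] = 30,  b[8] = 27,  b[9] = 6,  b[10] = 24.
Since b[10] = b[0] = 24, the sequence is periodic with period 10.
(558 - 0) mod 10 = 8, so b[558] = b[8] = 27.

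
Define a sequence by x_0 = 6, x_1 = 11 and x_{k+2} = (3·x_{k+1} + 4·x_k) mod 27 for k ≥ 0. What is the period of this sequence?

18

Computing terms: x_0 = 6; x_1 = 11; x_2 = 3; x_3 = 26; x_4 = 9; x_5 = 23; x_6 = 24; x_7 = 2; x_8 = 21; x_9 = 17; x_{10} = 0; x_{11} = 14; x_{12} = 15; x_{13} = 20; x_{14} = 12; x_{15} = 8; x_{16} = 18; x_{17} = 5; x_{18} = 6; x_{19} = 11.
Since (x_{18}, x_{19}) = (x_0, x_1) = (6, 11) (two consecutive terms determine the rest), the sequence is periodic with period 18.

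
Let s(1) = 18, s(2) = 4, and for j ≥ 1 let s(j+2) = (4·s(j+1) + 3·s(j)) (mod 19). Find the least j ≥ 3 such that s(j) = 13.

3

Listing terms: s(1) = 18, s(2) = 4, s(3) = 13, s(4) = 7, s(5) = 10, s(6) = 4, s(7) = 8, s(8) = 6, s(9) = 10, s(10) = 1, s(11) = 15, s(12) = 6, s(13) = 12, s(14) = 9, s(15) = 15, s(16) = 11, s(17) = 13, s(18) = 9, s(19) = 18, s(20) = 4.
The sequence repeats with period 18.
The value 13 first appears (with j ≥ 3) at s(3).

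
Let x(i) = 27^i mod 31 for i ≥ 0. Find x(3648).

Listing terms: x(0) = 1, x(1) = 27, x(2) = 16, x(3) = 29, x(4) = 8, x(5) = 30, x(6) = 4, x(7) = 15, x(8) = 2, x(9) = 23, x(10) = 1.
Since x(10) = x(0) = 1, the sequence is periodic with period 10.
(3648 - 0) mod 10 = 8, so x(3648) = x(8) = 2.

2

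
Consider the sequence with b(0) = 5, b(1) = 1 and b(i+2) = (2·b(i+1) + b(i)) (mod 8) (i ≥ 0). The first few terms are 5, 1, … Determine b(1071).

7

Computing terms: b(0) = 5,  b(1) = 1,  b(2) = 7,  b(3) = 7,  b(4) = 5,  b(5) = 1.
The sequence repeats with period 4.
(1071 - 0) mod 4 = 3, so b(1071) = b(3) = 7.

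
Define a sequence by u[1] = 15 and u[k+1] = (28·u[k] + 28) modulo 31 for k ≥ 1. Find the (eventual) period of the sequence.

Listing terms: u[1] = 15,  u[2] = 14,  u[3] = 17,  u[4] = 8,  u[5] = 4,  u[6] = 16,  u[7] = 11,  u[8] = 26,  u[9] = 12,  u[10] = 23,  u[11] = 21,  u[12] = 27,  u[13] = 9,  u[14] = 1,  u[15] = 25,  u[16] = 15.
Since u[16] = u[1] = 15, the sequence is periodic with period 15.

15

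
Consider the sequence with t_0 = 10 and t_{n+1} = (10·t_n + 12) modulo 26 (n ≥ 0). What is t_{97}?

t_0 = 10; t_1 = 8; t_2 = 14; t_3 = 22; t_4 = 24; t_5 = 18; t_6 = 10.
The sequence repeats with period 6.
(97 - 0) mod 6 = 1, so t_{97} = t_1 = 8.

8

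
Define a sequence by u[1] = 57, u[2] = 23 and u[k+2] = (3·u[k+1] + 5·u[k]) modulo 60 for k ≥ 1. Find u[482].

Listing terms: u[1] = 57, u[2] = 23, u[3] = 54, u[4] = 37, u[5] = 21, u[6] = 8, u[7] = 9, u[8] = 7, u[9] = 6, u[10] = 53, u[11] = 9, u[12] = 52, u[13] = 21, u[14] = 23, u[15] = 54.
Since (u[14], u[15]) = (u[2], u[3]) = (23, 54) (two consecutive terms determine the rest), the sequence is eventually periodic: after a pre-period of length 1 it cycles with period 12.
For k ≥ 2, u[k] depends only on (k - 2) mod 12. (482 - 2) mod 12 = 0, so u[482] = u[2] = 23.

23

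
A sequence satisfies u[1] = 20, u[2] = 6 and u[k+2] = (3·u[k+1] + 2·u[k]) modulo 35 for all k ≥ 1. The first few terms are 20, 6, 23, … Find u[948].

22

Listing terms: u[1] = 20; u[2] = 6; u[3] = 23; u[4] = 11; u[5] = 9; u[6] = 14; u[7] = 25; u[8] = 33; u[9] = 9; u[10] = 23; u[11] = 17; u[12] = 27; u[13] = 10; u[14] = 14; u[15] = 27; u[16] = 4; u[17] = 31; u[18] = 31; u[19] = 15; u[20] = 2; u[21] = 1; u[22] = 7; u[23] = 23; u[24] = 13; u[25] = 15; u[26] = 1; u[27] = 33; u[28] = 31; u[29] = 19; u[30] = 14; u[31] = 10; u[32] = 23; u[33] = 19; u[34] = 33; u[35] = 32; u[36] = 22; u[37] = 25; u[38] = 14; u[39] = 22; u[40] = 24; u[41] = 11; u[42] = 11; u[43] = 20; u[44] = 12; u[45] = 6; u[46] = 7; u[47] = 33; u[48] = 8; u[49] = 20; u[50] = 6.
The sequence repeats with period 48.
(948 - 1) mod 48 = 35, so u[948] = u[36] = 22.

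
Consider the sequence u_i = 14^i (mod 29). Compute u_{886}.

9

u_1 = 14, u_2 = 22, u_3 = 18, u_4 = 20, u_5 = 19, u_6 = 5, u_7 = 12, u_8 = 23, u_9 = 3, u_{10} = 13, u_{11} = 8, u_{12} = 25, u_{13} = 2, u_{14} = 28, u_{15} = 15, u_{16} = 7, u_{17} = 11, u_{18} = 9, u_{19} = 10, u_{20} = 24, u_{21} = 17, u_{22} = 6, u_{23} = 26, u_{24} = 16, u_{25} = 21, u_{26} = 4, u_{27} = 27, u_{28} = 1, u_{29} = 14.
Since u_{29} = u_1 = 14, the sequence is periodic with period 28.
So u_{886} = u_{1 + ((886-1) mod 28)} = u_{18} = 9.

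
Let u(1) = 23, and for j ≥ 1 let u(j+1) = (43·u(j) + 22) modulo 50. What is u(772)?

u(1) = 23, u(2) = 11, u(3) = 45, u(4) = 7, u(5) = 23.
Since u(5) = u(1) = 23, the sequence is periodic with period 4.
(772 - 1) mod 4 = 3, so u(772) = u(4) = 7.

7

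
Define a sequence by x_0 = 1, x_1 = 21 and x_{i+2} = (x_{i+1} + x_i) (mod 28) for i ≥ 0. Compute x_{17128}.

13

We have x_0 = 1; x_1 = 21; x_2 = 22; x_3 = 15; x_4 = 9; x_5 = 24; x_6 = 5; x_7 = 1; x_8 = 6; x_9 = 7; x_{10} = 13; x_{11} = 20; x_{12} = 5; x_{13} = 25; x_{14} = 2; x_{15} = 27; x_{16} = 1; x_{17} = 0; x_{18} = 1; x_{19} = 1; x_{20} = 2; x_{21} = 3; x_{22} = 5; x_{23} = 8; x_{24} = 13; x_{25} = 21; x_{26} = 6; x_{27} = 27; x_{28} = 5; x_{29} = 4; x_{30} = 9; x_{31} = 13; x_{32} = 22; x_{33} = 7; x_{34} = 1; x_{35} = 8; x_{36} = 9; x_{37} = 17; x_{38} = 26; x_{39} = 15; x_{40} = 13; x_{41} = 0; x_{42} = 13; x_{43} = 13; x_{44} = 26; x_{45} = 11; x_{46} = 9; x_{47} = 20; x_{48} = 1; x_{49} = 21.
Since (x_{48}, x_{49}) = (x_0, x_1) = (1, 21) (two consecutive terms determine the rest), the sequence is periodic with period 48.
So x_{17128} = x_{0 + ((17128-0) mod 48)} = x_{40} = 13.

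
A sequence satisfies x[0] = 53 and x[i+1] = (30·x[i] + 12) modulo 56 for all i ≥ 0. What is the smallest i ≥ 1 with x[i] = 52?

x[0] = 53; x[1] = 34; x[2] = 24; x[3] = 4; x[4] = 20; x[5] = 52; x[6] = 4.
Since x[6] = x[3] = 4, the sequence is eventually periodic: after a pre-period of length 3 it cycles with period 3.
The value 52 first appears (with i ≥ 1) at x[5].

5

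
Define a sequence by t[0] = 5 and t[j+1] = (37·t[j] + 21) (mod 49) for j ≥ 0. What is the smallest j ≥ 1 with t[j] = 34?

20

t[0] = 5, t[1] = 10, t[2] = 48, t[3] = 33, t[4] = 17, t[5] = 13, t[6] = 12, t[7] = 24, t[8] = 27, t[9] = 40, t[10] = 31, t[11] = 41, t[12] = 19, t[13] = 38, t[14] = 6, t[15] = 47, t[16] = 45, t[17] = 20, t[18] = 26, t[19] = 3, t[20] = 34, t[21] = 5.
The sequence repeats with period 21.
The value 34 first appears (with j ≥ 1) at t[20].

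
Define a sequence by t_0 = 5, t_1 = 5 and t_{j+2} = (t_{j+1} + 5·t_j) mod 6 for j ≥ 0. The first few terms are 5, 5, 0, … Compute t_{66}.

5

Computing terms: t_0 = 5; t_1 = 5; t_2 = 0; t_3 = 1; t_4 = 1; t_5 = 0; t_6 = 5; t_7 = 5.
The sequence repeats with period 6.
(66 - 0) mod 6 = 0, so t_{66} = t_0 = 5.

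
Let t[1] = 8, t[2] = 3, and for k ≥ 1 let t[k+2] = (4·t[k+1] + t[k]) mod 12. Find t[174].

3

Computing terms: t[1] = 8; t[2] = 3; t[3] = 8; t[4] = 11; t[5] = 4; t[6] = 3; t[7] = 4; t[8] = 7; t[9] = 8; t[10] = 3.
The sequence repeats with period 8.
So t[174] = t[1 + ((174-1) mod 8)] = t[6] = 3.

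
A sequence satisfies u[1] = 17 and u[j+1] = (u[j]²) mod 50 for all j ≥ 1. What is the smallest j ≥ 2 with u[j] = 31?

5

u[1] = 17,  u[2] = 39,  u[3] = 21,  u[4] = 41,  u[5] = 31,  u[6] = 11,  u[7] = 21.
Since u[7] = u[3] = 21, the sequence is eventually periodic: after a pre-period of length 2 it cycles with period 4.
The value 31 first appears (with j ≥ 2) at u[5].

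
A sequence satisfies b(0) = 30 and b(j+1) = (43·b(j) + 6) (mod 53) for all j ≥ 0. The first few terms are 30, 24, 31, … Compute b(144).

6

Listing terms: b(0) = 30, b(1) = 24, b(2) = 31, b(3) = 14, b(4) = 25, b(5) = 21, b(6) = 8, b(7) = 32, b(8) = 4, b(9) = 19, b(10) = 28, b(11) = 44, b(12) = 43, b(13) = 0, b(14) = 6, b(15) = 52, b(16) = 16, b(17) = 5, b(18) = 9, b(19) = 22, b(20) = 51, b(21) = 26, b(22) = 11, b(23) = 2, b(24) = 39, b(25) = 40, b(26) = 30.
Since b(26) = b(0) = 30, the sequence is periodic with period 26.
(144 - 0) mod 26 = 14, so b(144) = b(14) = 6.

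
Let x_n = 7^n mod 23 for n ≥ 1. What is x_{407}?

22

Computing terms: x_1 = 7,  x_2 = 3,  x_3 = 21,  x_4 = 9,  x_5 = 17,  x_6 = 4,  x_7 = 5,  x_8 = 12,  x_9 = 15,  x_{10} = 13,  x_{11} = 22,  x_{12} = 16,  x_{13} = 20,  x_{14} = 2,  x_{15} = 14,  x_{16} = 6,  x_{17} = 19,  x_{18} = 18,  x_{19} = 11,  x_{20} = 8,  x_{21} = 10,  x_{22} = 1,  x_{23} = 7.
The sequence repeats with period 22.
(407 - 1) mod 22 = 10, so x_{407} = x_{11} = 22.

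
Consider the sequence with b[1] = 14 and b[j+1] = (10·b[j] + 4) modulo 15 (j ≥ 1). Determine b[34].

14

We have b[1] = 14,  b[2] = 9,  b[3] = 4,  b[4] = 14.
Since b[4] = b[1] = 14, the sequence is periodic with period 3.
(34 - 1) mod 3 = 0, so b[34] = b[1] = 14.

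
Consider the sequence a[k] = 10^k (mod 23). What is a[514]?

2

a[0] = 1, a[1] = 10, a[2] = 8, a[3] = 11, a[4] = 18, a[5] = 19, a[6] = 6, a[7] = 14, a[8] = 2, a[9] = 20, a[10] = 16, a[11] = 22, a[12] = 13, a[13] = 15, a[14] = 12, a[15] = 5, a[16] = 4, a[17] = 17, a[18] = 9, a[19] = 21, a[20] = 3, a[21] = 7, a[22] = 1.
Since a[22] = a[0] = 1, the sequence is periodic with period 22.
(514 - 0) mod 22 = 8, so a[514] = a[8] = 2.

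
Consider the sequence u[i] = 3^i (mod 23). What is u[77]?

u[0] = 1; u[1] = 3; u[2] = 9; u[3] = 4; u[4] = 12; u[5] = 13; u[6] = 16; u[7] = 2; u[8] = 6; u[9] = 18; u[10] = 8; u[11] = 1.
Since u[11] = u[0] = 1, the sequence is periodic with period 11.
(77 - 0) mod 11 = 0, so u[77] = u[0] = 1.

1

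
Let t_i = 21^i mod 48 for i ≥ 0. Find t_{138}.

9

t_0 = 1, t_1 = 21, t_2 = 9, t_3 = 45, t_4 = 33, t_5 = 21.
Since t_5 = t_1 = 21, the sequence is eventually periodic: after a pre-period of length 1 it cycles with period 4.
For i ≥ 1, t_i depends only on (i - 1) mod 4. (138 - 1) mod 4 = 1, so t_{138} = t_2 = 9.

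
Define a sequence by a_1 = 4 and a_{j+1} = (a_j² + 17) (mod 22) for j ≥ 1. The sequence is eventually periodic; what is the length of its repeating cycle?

a_1 = 4,  a_2 = 11,  a_3 = 6,  a_4 = 9,  a_5 = 10,  a_6 = 7,  a_7 = 0,  a_8 = 17,  a_9 = 20,  a_{10} = 21,  a_{11} = 18,  a_{12} = 11.
Since a_{12} = a_2 = 11, the sequence is eventually periodic: after a pre-period of length 1 it cycles with period 10.

10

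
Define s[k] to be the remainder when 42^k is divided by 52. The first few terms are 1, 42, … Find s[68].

Computing terms: s[0] = 1,  s[1] = 42,  s[2] = 48,  s[3] = 40,  s[4] = 16,  s[5] = 48.
Since s[5] = s[2] = 48, the sequence is eventually periodic: after a pre-period of length 2 it cycles with period 3.
For k ≥ 2, s[k] depends only on (k - 2) mod 3. (68 - 2) mod 3 = 0, so s[68] = s[2] = 48.

48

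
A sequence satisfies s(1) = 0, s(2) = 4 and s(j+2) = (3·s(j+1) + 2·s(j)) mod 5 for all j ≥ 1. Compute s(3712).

Listing terms: s(1) = 0; s(2) = 4; s(3) = 2; s(4) = 4; s(5) = 1; s(6) = 1; s(7) = 0; s(8) = 2; s(9) = 1; s(10) = 2; s(11) = 3; s(12) = 3; s(13) = 0; s(14) = 1; s(15) = 3; s(16) = 1; s(17) = 4; s(18) = 4; s(19) = 0; s(20) = 3; s(21) = 4; s(22) = 3; s(23) = 2; s(24) = 2; s(25) = 0; s(26) = 4.
The sequence repeats with period 24.
So s(3712) = s(1 + ((3712-1) mod 24)) = s(16) = 1.

1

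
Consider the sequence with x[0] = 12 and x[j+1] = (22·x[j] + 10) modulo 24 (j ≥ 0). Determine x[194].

x[0] = 12,  x[1] = 10,  x[2] = 14,  x[3] = 6,  x[4] = 22,  x[5] = 14.
Since x[5] = x[2] = 14, the sequence is eventually periodic: after a pre-period of length 2 it cycles with period 3.
For j ≥ 2, x[j] depends only on (j - 2) mod 3. (194 - 2) mod 3 = 0, so x[194] = x[2] = 14.

14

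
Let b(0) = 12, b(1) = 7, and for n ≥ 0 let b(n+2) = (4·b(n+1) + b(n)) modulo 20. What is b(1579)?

Computing terms: b(0) = 12,  b(1) = 7,  b(2) = 0,  b(3) = 7,  b(4) = 8,  b(5) = 19,  b(6) = 4,  b(7) = 15,  b(8) = 4,  b(9) = 11,  b(10) = 8,  b(11) = 3,  b(12) = 0,  b(13) = 3,  b(14) = 12,  b(15) = 11,  b(16) = 16,  b(17) = 15,  b(18) = 16,  b(19) = 19,  b(20) = 12,  b(21) = 7.
Since (b(20), b(21)) = (b(0), b(1)) = (12, 7) (two consecutive terms determine the rest), the sequence is periodic with period 20.
So b(1579) = b(0 + ((1579-0) mod 20)) = b(19) = 19.

19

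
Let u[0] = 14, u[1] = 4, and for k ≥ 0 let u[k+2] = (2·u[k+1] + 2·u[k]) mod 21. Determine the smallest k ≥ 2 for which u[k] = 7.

u[0] = 14, u[1] = 4, u[2] = 15, u[3] = 17, u[4] = 1, u[5] = 15, u[6] = 11, u[7] = 10, u[8] = 0, u[9] = 20, u[10] = 19, u[11] = 15, u[12] = 5, u[13] = 19, u[14] = 6, u[15] = 8, u[16] = 7, u[17] = 9, u[18] = 11, u[19] = 19, u[20] = 18, u[21] = 11, u[22] = 16, u[23] = 12, u[24] = 14, u[25] = 10, u[26] = 6, u[27] = 11, u[28] = 13, u[29] = 6, u[30] = 17, u[31] = 4, u[32] = 0, u[33] = 8, u[34] = 16, u[35] = 6, u[36] = 2, u[37] = 16, u[38] = 15, u[39] = 20, u[40] = 7, u[41] = 12, u[42] = 17, u[43] = 16, u[44] = 3, u[45] = 17, u[46] = 19, u[47] = 9, u[48] = 14, u[49] = 4.
Since (u[48], u[49]) = (u[0], u[1]) = (14, 4) (two consecutive terms determine the rest), the sequence is periodic with period 48.
The value 7 first appears (with k ≥ 2) at u[16].

16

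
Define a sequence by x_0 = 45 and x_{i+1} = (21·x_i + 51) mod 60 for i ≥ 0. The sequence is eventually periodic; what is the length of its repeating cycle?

x_0 = 45; x_1 = 36; x_2 = 27; x_3 = 18; x_4 = 9; x_5 = 0; x_6 = 51; x_7 = 42; x_8 = 33; x_9 = 24; x_{10} = 15; x_{11} = 6; x_{12} = 57; x_{13} = 48; x_{14} = 39; x_{15} = 30; x_{16} = 21; x_{17} = 12; x_{18} = 3; x_{19} = 54; x_{20} = 45.
Since x_{20} = x_0 = 45, the sequence is periodic with period 20.

20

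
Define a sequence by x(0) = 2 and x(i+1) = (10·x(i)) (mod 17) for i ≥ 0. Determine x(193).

Listing terms: x(0) = 2,  x(1) = 3,  x(2) = 13,  x(3) = 11,  x(4) = 8,  x(5) = 12,  x(6) = 1,  x(7) = 10,  x(8) = 15,  x(9) = 14,  x(10) = 4,  x(11) = 6,  x(12) = 9,  x(13) = 5,  x(14) = 16,  x(15) = 7,  x(16) = 2.
Since x(16) = x(0) = 2, the sequence is periodic with period 16.
(193 - 0) mod 16 = 1, so x(193) = x(1) = 3.

3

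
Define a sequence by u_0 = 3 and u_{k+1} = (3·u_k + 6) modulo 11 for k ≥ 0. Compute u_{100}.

u_0 = 3; u_1 = 4; u_2 = 7; u_3 = 5; u_4 = 10; u_5 = 3.
Since u_5 = u_0 = 3, the sequence is periodic with period 5.
(100 - 0) mod 5 = 0, so u_{100} = u_0 = 3.

3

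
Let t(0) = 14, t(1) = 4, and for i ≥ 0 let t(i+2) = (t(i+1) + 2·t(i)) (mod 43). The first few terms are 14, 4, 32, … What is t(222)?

t(0) = 14, t(1) = 4, t(2) = 32, t(3) = 40, t(4) = 18, t(5) = 12, t(6) = 5, t(7) = 29, t(8) = 39, t(9) = 11, t(10) = 3, t(11) = 25, t(12) = 31, t(13) = 38, t(14) = 14, t(15) = 4.
Since (t(14), t(15)) = (t(0), t(1)) = (14, 4) (two consecutive terms determine the rest), the sequence is periodic with period 14.
(222 - 0) mod 14 = 12, so t(222) = t(12) = 31.

31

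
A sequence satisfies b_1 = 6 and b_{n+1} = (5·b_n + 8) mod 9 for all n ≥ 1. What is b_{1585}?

6

Listing terms: b_1 = 6; b_2 = 2; b_3 = 0; b_4 = 8; b_5 = 3; b_6 = 5; b_7 = 6.
The sequence repeats with period 6.
(1585 - 1) mod 6 = 0, so b_{1585} = b_1 = 6.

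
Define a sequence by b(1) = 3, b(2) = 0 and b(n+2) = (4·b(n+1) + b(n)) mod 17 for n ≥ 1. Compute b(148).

b(1) = 3, b(2) = 0, b(3) = 3, b(4) = 12, b(5) = 0, b(6) = 12, b(7) = 14, b(8) = 0, b(9) = 14, b(10) = 5, b(11) = 0, b(12) = 5, b(13) = 3, b(14) = 0.
The sequence repeats with period 12.
(148 - 1) mod 12 = 3, so b(148) = b(4) = 12.

12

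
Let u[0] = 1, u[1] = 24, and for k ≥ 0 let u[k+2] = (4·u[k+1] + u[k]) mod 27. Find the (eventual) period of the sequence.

We have u[0] = 1,  u[1] = 24,  u[2] = 16,  u[3] = 7,  u[4] = 17,  u[5] = 21,  u[6] = 20,  u[7] = 20,  u[8] = 19,  u[9] = 15,  u[10] = 25,  u[11] = 7,  u[12] = 26,  u[13] = 3,  u[14] = 11,  u[15] = 20,  u[16] = 10,  u[17] = 6,  u[18] = 7,  u[19] = 7,  u[20] = 8,  u[21] = 12,  u[22] = 2,  u[23] = 20,  u[24] = 1,  u[25] = 24.
Since (u[24], u[25]) = (u[0], u[1]) = (1, 24) (two consecutive terms determine the rest), the sequence is periodic with period 24.

24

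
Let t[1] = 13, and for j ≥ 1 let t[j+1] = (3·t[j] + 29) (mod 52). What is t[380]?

16

Listing terms: t[1] = 13, t[2] = 16, t[3] = 25, t[4] = 0, t[5] = 29, t[6] = 12, t[7] = 13.
Since t[7] = t[1] = 13, the sequence is periodic with period 6.
(380 - 1) mod 6 = 1, so t[380] = t[2] = 16.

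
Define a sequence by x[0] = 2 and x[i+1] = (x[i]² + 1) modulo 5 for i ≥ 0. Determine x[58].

0

x[0] = 2; x[1] = 0; x[2] = 1; x[3] = 2.
Since x[3] = x[0] = 2, the sequence is periodic with period 3.
(58 - 0) mod 3 = 1, so x[58] = x[1] = 0.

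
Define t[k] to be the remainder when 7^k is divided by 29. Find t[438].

Computing terms: t[0] = 1,  t[1] = 7,  t[2] = 20,  t[3] = 24,  t[4] = 23,  t[5] = 16,  t[6] = 25,  t[7] = 1.
Since t[7] = t[0] = 1, the sequence is periodic with period 7.
(438 - 0) mod 7 = 4, so t[438] = t[4] = 23.

23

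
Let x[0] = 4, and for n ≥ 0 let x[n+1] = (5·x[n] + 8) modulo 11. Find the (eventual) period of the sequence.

We have x[0] = 4,  x[1] = 6,  x[2] = 5,  x[3] = 0,  x[4] = 8,  x[5] = 4.
The sequence repeats with period 5.

5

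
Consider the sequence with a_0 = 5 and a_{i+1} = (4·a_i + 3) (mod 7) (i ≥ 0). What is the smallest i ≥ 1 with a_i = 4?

2

a_0 = 5, a_1 = 2, a_2 = 4, a_3 = 5.
Since a_3 = a_0 = 5, the sequence is periodic with period 3.
The value 4 first appears (with i ≥ 1) at a_2.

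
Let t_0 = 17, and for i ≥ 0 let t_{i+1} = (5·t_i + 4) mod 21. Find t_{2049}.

t_0 = 17,  t_1 = 5,  t_2 = 8,  t_3 = 2,  t_4 = 14,  t_5 = 11,  t_6 = 17.
Since t_6 = t_0 = 17, the sequence is periodic with period 6.
(2049 - 0) mod 6 = 3, so t_{2049} = t_3 = 2.

2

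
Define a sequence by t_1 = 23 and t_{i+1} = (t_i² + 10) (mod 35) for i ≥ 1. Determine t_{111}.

31

t_1 = 23; t_2 = 14; t_3 = 31; t_4 = 26; t_5 = 21; t_6 = 31.
Since t_6 = t_3 = 31, the sequence is eventually periodic: after a pre-period of length 2 it cycles with period 3.
For i ≥ 3, t_i depends only on (i - 3) mod 3. (111 - 3) mod 3 = 0, so t_{111} = t_3 = 31.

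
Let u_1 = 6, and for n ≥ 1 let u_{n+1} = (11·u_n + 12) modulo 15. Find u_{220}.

Listing terms: u_1 = 6,  u_2 = 3,  u_3 = 0,  u_4 = 12,  u_5 = 9,  u_6 = 6.
Since u_6 = u_1 = 6, the sequence is periodic with period 5.
(220 - 1) mod 5 = 4, so u_{220} = u_5 = 9.

9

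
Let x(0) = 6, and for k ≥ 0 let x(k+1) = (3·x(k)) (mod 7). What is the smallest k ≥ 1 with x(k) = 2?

We have x(0) = 6,  x(1) = 4,  x(2) = 5,  x(3) = 1,  x(4) = 3,  x(5) = 2,  x(6) = 6.
The sequence repeats with period 6.
The value 2 first appears (with k ≥ 1) at x(5).

5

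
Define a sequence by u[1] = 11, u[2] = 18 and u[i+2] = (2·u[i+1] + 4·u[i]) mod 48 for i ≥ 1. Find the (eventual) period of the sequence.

Computing terms: u[1] = 11; u[2] = 18; u[3] = 32; u[4] = 40; u[5] = 16; u[6] = 0; u[7] = 16; u[8] = 32; u[9] = 32; u[10] = 0; u[11] = 32; u[12] = 16; u[13] = 16; u[14] = 0.
Since (u[13], u[14]) = (u[5], u[6]) = (16, 0) (two consecutive terms determine the rest), the sequence is eventually periodic: after a pre-period of length 4 it cycles with period 8.

8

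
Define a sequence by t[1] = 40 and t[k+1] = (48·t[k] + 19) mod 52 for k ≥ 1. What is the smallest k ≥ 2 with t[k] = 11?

3

t[1] = 40; t[2] = 15; t[3] = 11; t[4] = 27; t[5] = 15.
Since t[5] = t[2] = 15, the sequence is eventually periodic: after a pre-period of length 1 it cycles with period 3.
The value 11 first appears (with k ≥ 2) at t[3].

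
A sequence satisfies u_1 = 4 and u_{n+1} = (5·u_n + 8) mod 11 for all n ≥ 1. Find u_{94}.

0

Listing terms: u_1 = 4; u_2 = 6; u_3 = 5; u_4 = 0; u_5 = 8; u_6 = 4.
Since u_6 = u_1 = 4, the sequence is periodic with period 5.
So u_{94} = u_{1 + ((94-1) mod 5)} = u_4 = 0.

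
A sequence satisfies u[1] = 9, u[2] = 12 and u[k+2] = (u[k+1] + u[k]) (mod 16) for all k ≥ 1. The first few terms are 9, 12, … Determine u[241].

Listing terms: u[1] = 9,  u[2] = 12,  u[3] = 5,  u[4] = 1,  u[5] = 6,  u[6] = 7,  u[7] = 13,  u[8] = 4,  u[9] = 1,  u[10] = 5,  u[11] = 6,  u[12] = 11,  u[13] = 1,  u[14] = 12,  u[15] = 13,  u[16] = 9,  u[17] = 6,  u[18] = 15,  u[19] = 5,  u[20] = 4,  u[21] = 9,  u[22] = 13,  u[23] = 6,  u[24] = 3,  u[25] = 9,  u[26] = 12.
The sequence repeats with period 24.
So u[241] = u[1 + ((241-1) mod 24)] = u[1] = 9.

9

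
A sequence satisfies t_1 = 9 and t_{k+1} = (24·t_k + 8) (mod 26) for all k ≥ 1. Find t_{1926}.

t_1 = 9; t_2 = 16; t_3 = 2; t_4 = 4; t_5 = 0; t_6 = 8; t_7 = 18; t_8 = 24; t_9 = 12; t_{10} = 10; t_{11} = 14; t_{12} = 6; t_{13} = 22; t_{14} = 16.
Since t_{14} = t_2 = 16, the sequence is eventually periodic: after a pre-period of length 1 it cycles with period 12.
For k ≥ 2, t_k depends only on (k - 2) mod 12. (1926 - 2) mod 12 = 4, so t_{1926} = t_6 = 8.

8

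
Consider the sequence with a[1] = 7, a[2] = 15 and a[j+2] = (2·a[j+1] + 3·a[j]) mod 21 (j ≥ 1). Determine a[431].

Computing terms: a[1] = 7,  a[2] = 15,  a[3] = 9,  a[4] = 0,  a[5] = 6,  a[6] = 12,  a[7] = 0,  a[8] = 15,  a[9] = 9.
Since (a[8], a[9]) = (a[2], a[3]) = (15, 9) (two consecutive terms determine the rest), the sequence is eventually periodic: after a pre-period of length 1 it cycles with period 6.
For j ≥ 2, a[j] depends only on (j - 2) mod 6. (431 - 2) mod 6 = 3, so a[431] = a[5] = 6.

6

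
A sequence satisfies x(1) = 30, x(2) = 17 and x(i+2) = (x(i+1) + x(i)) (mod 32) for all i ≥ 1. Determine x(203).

3

Computing terms: x(1) = 30,  x(2) = 17,  x(3) = 15,  x(4) = 0,  x(5) = 15,  x(6) = 15,  x(7) = 30,  x(8) = 13,  x(9) = 11,  x(10) = 24,  x(11) = 3,  x(12) = 27,  x(13) = 30,  x(14) = 25,  x(15) = 23,  x(16) = 16,  x(17) = 7,  x(18) = 23,  x(19) = 30,  x(20) = 21,  x(21) = 19,  x(22) = 8,  x(23) = 27,  x(24) = 3,  x(25) = 30,  x(26) = 1,  x(27) = 31,  x(28) = 0,  x(29) = 31,  x(30) = 31,  x(31) = 30,  x(32) = 29,  x(33) = 27,  x(34) = 24,  x(35) = 19,  x(36) = 11,  x(37) = 30,  x(38) = 9,  x(39) = 7,  x(40) = 16,  x(41) = 23,  x(42) = 7,  x(43) = 30,  x(44) = 5,  x(45) = 3,  x(46) = 8,  x(47) = 11,  x(48) = 19,  x(49) = 30,  x(50) = 17.
Since (x(49), x(50)) = (x(1), x(2)) = (30, 17) (two consecutive terms determine the rest), the sequence is periodic with period 48.
(203 - 1) mod 48 = 10, so x(203) = x(11) = 3.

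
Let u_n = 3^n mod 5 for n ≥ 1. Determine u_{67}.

2

Listing terms: u_1 = 3,  u_2 = 4,  u_3 = 2,  u_4 = 1,  u_5 = 3.
The sequence repeats with period 4.
So u_{67} = u_{1 + ((67-1) mod 4)} = u_3 = 2.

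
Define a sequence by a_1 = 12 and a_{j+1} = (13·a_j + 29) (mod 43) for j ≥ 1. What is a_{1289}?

We have a_1 = 12; a_2 = 13; a_3 = 26; a_4 = 23; a_5 = 27; a_6 = 36; a_7 = 24; a_8 = 40; a_9 = 33; a_{10} = 28; a_{11} = 6; a_{12} = 21; a_{13} = 1; a_{14} = 42; a_{15} = 16; a_{16} = 22; a_{17} = 14; a_{18} = 39; a_{19} = 20; a_{20} = 31; a_{21} = 2; a_{22} = 12.
Since a_{22} = a_1 = 12, the sequence is periodic with period 21.
(1289 - 1) mod 21 = 7, so a_{1289} = a_8 = 40.

40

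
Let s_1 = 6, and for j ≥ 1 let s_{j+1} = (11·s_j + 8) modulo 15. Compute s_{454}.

We have s_1 = 6; s_2 = 14; s_3 = 12; s_4 = 5; s_5 = 3; s_6 = 11; s_7 = 9; s_8 = 2; s_9 = 0; s_{10} = 8; s_{11} = 6.
The sequence repeats with period 10.
So s_{454} = s_{1 + ((454-1) mod 10)} = s_4 = 5.

5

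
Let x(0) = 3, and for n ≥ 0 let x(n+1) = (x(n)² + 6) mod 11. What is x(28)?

Listing terms: x(0) = 3,  x(1) = 4,  x(2) = 0,  x(3) = 6,  x(4) = 9,  x(5) = 10,  x(6) = 7,  x(7) = 0.
Since x(7) = x(2) = 0, the sequence is eventually periodic: after a pre-period of length 2 it cycles with period 5.
For n ≥ 2, x(n) depends only on (n - 2) mod 5. (28 - 2) mod 5 = 1, so x(28) = x(3) = 6.

6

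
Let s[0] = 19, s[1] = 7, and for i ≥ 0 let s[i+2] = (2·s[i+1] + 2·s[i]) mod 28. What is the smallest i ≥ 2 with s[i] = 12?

18

Computing terms: s[0] = 19,  s[1] = 7,  s[2] = 24,  s[3] = 6,  s[4] = 4,  s[5] = 20,  s[6] = 20,  s[7] = 24,  s[8] = 4,  s[9] = 0,  s[10] = 8,  s[11] = 16,  s[12] = 20,  s[13] = 16,  s[14] = 16,  s[15] = 8,  s[16] = 20,  s[17] = 0,  s[18] = 12,  s[19] = 24,  s[20] = 16,  s[21] = 24,  s[22] = 24,  s[23] = 12,  s[24] = 16,  s[25] = 0,  s[26] = 4,  s[27] = 8,  s[28] = 24,  s[29] = 8,  s[30] = 8,  s[31] = 4,  s[32] = 24,  s[33] = 0,  s[34] = 20,  s[35] = 12,  s[36] = 8,  s[37] = 12,  s[38] = 12,  s[39] = 20,  s[40] = 8,  s[41] = 0,  s[42] = 16,  s[43] = 4,  s[44] = 12,  s[45] = 4,  s[46] = 4,  s[47] = 16,  s[48] = 12,  s[49] = 0,  s[50] = 24,  s[51] = 20,  s[52] = 4,  s[53] = 20.
Since (s[52], s[53]) = (s[4], s[5]) = (4, 20) (two consecutive terms determine the rest), the sequence is eventually periodic: after a pre-period of length 4 it cycles with period 48.
The value 12 first appears (with i ≥ 2) at s[18].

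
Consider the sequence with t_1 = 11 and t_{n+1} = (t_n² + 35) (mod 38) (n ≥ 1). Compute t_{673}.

33

t_1 = 11,  t_2 = 4,  t_3 = 13,  t_4 = 14,  t_5 = 3,  t_6 = 6,  t_7 = 33,  t_8 = 22,  t_9 = 25,  t_{10} = 14.
Since t_{10} = t_4 = 14, the sequence is eventually periodic: after a pre-period of length 3 it cycles with period 6.
For n ≥ 4, t_n depends only on (n - 4) mod 6. (673 - 4) mod 6 = 3, so t_{673} = t_7 = 33.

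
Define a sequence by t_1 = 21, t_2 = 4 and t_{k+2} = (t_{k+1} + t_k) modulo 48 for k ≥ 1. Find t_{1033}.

t_1 = 21, t_2 = 4, t_3 = 25, t_4 = 29, t_5 = 6, t_6 = 35, t_7 = 41, t_8 = 28, t_9 = 21, t_{10} = 1, t_{11} = 22, t_{12} = 23, t_{13} = 45, t_{14} = 20, t_{15} = 17, t_{16} = 37, t_{17} = 6, t_{18} = 43, t_{19} = 1, t_{20} = 44, t_{21} = 45, t_{22} = 41, t_{23} = 38, t_{24} = 31, t_{25} = 21, t_{26} = 4.
The sequence repeats with period 24.
(1033 - 1) mod 24 = 0, so t_{1033} = t_1 = 21.

21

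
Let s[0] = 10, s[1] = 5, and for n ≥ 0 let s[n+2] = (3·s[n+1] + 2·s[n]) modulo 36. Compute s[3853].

23

We have s[0] = 10; s[1] = 5; s[2] = 35; s[3] = 7; s[4] = 19; s[5] = 35; s[6] = 35; s[7] = 31; s[8] = 19; s[9] = 11; s[10] = 35; s[11] = 19; s[12] = 19; s[13] = 23; s[14] = 35; s[15] = 7.
Since (s[14], s[15]) = (s[2], s[3]) = (35, 7) (two consecutive terms determine the rest), the sequence is eventually periodic: after a pre-period of length 2 it cycles with period 12.
For n ≥ 2, s[n] depends only on (n - 2) mod 12. (3853 - 2) mod 12 = 11, so s[3853] = s[13] = 23.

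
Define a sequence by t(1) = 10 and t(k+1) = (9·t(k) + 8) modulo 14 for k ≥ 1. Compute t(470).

0

Computing terms: t(1) = 10,  t(2) = 0,  t(3) = 8,  t(4) = 10.
The sequence repeats with period 3.
(470 - 1) mod 3 = 1, so t(470) = t(2) = 0.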